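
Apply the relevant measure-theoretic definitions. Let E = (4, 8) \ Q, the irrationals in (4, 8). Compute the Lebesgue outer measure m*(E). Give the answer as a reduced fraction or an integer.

The interval I = (4, 8) has m(I) = 8 - 4 = 4 (endpoints are measure-zero, so open/closed/half-open agree). Write I = (I cap Q) u (I \ Q). The rationals in I are countable, so m*(I cap Q) = 0 (cover each rational by intervals whose total length is arbitrarily small). By countable subadditivity m*(I) <= m*(I cap Q) + m*(I \ Q), hence m*(I \ Q) >= m(I) = 4. The reverse inequality m*(I \ Q) <= m*(I) = 4 is trivial since (I \ Q) is a subset of I. Therefore m*(I \ Q) = 4.

4


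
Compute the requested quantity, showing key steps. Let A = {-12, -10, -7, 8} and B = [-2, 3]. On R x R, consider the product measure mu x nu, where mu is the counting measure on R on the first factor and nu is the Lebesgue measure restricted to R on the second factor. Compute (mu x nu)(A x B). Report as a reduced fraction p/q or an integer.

For a measurable rectangle A x B, the product measure satisfies
  (mu x nu)(A x B) = mu(A) * nu(B).
  mu(A) = 4.
  nu(B) = 5.
  (mu x nu)(A x B) = 4 * 5 = 20.

20


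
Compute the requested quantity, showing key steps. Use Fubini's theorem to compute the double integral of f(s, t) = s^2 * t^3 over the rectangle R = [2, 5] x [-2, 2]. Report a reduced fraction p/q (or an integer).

f(s, t) is a tensor product of a function of s and a function of t, and both factors are bounded continuous (hence Lebesgue integrable) on the rectangle, so Fubini's theorem applies:
  integral_R f d(m x m) = (integral_a1^b1 s^2 ds) * (integral_a2^b2 t^3 dt).
Inner integral in s: integral_{2}^{5} s^2 ds = (5^3 - 2^3)/3
  = 39.
Inner integral in t: integral_{-2}^{2} t^3 dt = (2^4 - (-2)^4)/4
  = 0.
Product: (39) * (0) = 0.

0


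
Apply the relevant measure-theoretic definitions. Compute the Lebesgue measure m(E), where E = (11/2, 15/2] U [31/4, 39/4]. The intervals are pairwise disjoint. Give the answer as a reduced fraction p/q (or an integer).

For pairwise disjoint intervals, m(union_i I_i) = sum_i m(I_i),
and m is invariant under swapping open/closed endpoints (single points have measure 0).
So m(E) = sum_i (b_i - a_i).
  I_1 has length 15/2 - 11/2 = 2.
  I_2 has length 39/4 - 31/4 = 2.
Summing:
  m(E) = 2 + 2 = 4.

4


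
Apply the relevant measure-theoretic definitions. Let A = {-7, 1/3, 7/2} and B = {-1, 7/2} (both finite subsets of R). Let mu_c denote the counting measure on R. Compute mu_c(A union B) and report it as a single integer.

Counting measure on a finite set equals cardinality. By inclusion-exclusion, |A union B| = |A| + |B| - |A cap B|.
|A| = 3, |B| = 2, |A cap B| = 1.
So mu_c(A union B) = 3 + 2 - 1 = 4.

4


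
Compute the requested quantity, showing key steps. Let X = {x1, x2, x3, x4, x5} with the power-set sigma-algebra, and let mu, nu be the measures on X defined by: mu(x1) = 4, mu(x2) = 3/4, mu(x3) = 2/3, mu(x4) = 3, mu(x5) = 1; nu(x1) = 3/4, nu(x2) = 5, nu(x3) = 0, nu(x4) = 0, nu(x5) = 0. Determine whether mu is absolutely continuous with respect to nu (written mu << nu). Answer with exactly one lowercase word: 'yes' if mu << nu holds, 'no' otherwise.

mu << nu means: every nu-null measurable set is also mu-null; equivalently, for every atom x, if nu({x}) = 0 then mu({x}) = 0.
Checking each atom:
  x1: nu = 3/4 > 0 -> no constraint.
  x2: nu = 5 > 0 -> no constraint.
  x3: nu = 0, mu = 2/3 > 0 -> violates mu << nu.
  x4: nu = 0, mu = 3 > 0 -> violates mu << nu.
  x5: nu = 0, mu = 1 > 0 -> violates mu << nu.
The atom(s) x3, x4, x5 violate the condition (nu = 0 but mu > 0). Therefore mu is NOT absolutely continuous w.r.t. nu.

no


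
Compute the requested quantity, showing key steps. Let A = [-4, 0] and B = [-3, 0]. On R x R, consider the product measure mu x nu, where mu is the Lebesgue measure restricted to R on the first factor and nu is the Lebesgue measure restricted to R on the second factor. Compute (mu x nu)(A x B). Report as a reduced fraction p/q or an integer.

For a measurable rectangle A x B, the product measure satisfies
  (mu x nu)(A x B) = mu(A) * nu(B).
  mu(A) = 4.
  nu(B) = 3.
  (mu x nu)(A x B) = 4 * 3 = 12.

12


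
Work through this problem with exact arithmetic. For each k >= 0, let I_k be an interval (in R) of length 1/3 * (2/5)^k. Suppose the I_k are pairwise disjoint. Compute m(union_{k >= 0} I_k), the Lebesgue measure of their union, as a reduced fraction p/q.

By countable additivity of the Lebesgue measure on pairwise disjoint measurable sets,
  m(union_{k >= 0} I_k) = sum_{k >= 0} m(I_k) = sum_{k >= 0} a * r^k,
  with a = 1/3 and r = 2/5.
Since 0 < r = 2/5 < 1, the geometric series converges:
  sum_{k >= 0} a * r^k = a / (1 - r).
  = 1/3 / (1 - 2/5)
  = 1/3 / (3/5)
  = 5/9.

5/9


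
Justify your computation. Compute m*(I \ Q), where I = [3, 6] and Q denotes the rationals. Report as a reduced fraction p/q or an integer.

The interval I = [3, 6] has m(I) = 6 - 3 = 3 (endpoints are measure-zero, so open/closed/half-open agree). Write I = (I cap Q) u (I \ Q). The rationals in I are countable, so m*(I cap Q) = 0 (cover each rational by intervals whose total length is arbitrarily small). By countable subadditivity m*(I) <= m*(I cap Q) + m*(I \ Q), hence m*(I \ Q) >= m(I) = 3. The reverse inequality m*(I \ Q) <= m*(I) = 3 is trivial since (I \ Q) is a subset of I. Therefore m*(I \ Q) = 3.

3


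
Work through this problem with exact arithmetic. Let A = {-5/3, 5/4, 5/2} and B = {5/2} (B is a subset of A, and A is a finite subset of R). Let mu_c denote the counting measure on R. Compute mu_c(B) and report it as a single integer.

Counting measure assigns mu_c(E) = |E| (number of elements) when E is finite.
B has 1 element(s), so mu_c(B) = 1.

1


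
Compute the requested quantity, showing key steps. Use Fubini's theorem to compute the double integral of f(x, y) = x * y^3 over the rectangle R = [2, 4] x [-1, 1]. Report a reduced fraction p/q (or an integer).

f(x, y) is a tensor product of a function of x and a function of y, and both factors are bounded continuous (hence Lebesgue integrable) on the rectangle, so Fubini's theorem applies:
  integral_R f d(m x m) = (integral_a1^b1 x dx) * (integral_a2^b2 y^3 dy).
Inner integral in x: integral_{2}^{4} x dx = (4^2 - 2^2)/2
  = 6.
Inner integral in y: integral_{-1}^{1} y^3 dy = (1^4 - (-1)^4)/4
  = 0.
Product: (6) * (0) = 0.

0


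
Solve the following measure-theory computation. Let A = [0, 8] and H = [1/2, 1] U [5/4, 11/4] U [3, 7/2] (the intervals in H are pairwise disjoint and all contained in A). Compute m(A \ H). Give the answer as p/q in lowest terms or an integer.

The ambient interval has length m(A) = 8 - 0 = 8.
Since the holes are disjoint and sit inside A, by finite additivity
  m(H) = sum_i (b_i - a_i), and m(A \ H) = m(A) - m(H).
Computing the hole measures:
  m(H_1) = 1 - 1/2 = 1/2.
  m(H_2) = 11/4 - 5/4 = 3/2.
  m(H_3) = 7/2 - 3 = 1/2.
Summed: m(H) = 1/2 + 3/2 + 1/2 = 5/2.
So m(A \ H) = 8 - 5/2 = 11/2.

11/2


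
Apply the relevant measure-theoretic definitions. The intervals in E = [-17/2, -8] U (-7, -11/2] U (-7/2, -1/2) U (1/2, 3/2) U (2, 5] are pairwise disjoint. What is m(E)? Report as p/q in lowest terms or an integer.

For pairwise disjoint intervals, m(union_i I_i) = sum_i m(I_i),
and m is invariant under swapping open/closed endpoints (single points have measure 0).
So m(E) = sum_i (b_i - a_i).
  I_1 has length -8 - (-17/2) = 1/2.
  I_2 has length -11/2 - (-7) = 3/2.
  I_3 has length -1/2 - (-7/2) = 3.
  I_4 has length 3/2 - 1/2 = 1.
  I_5 has length 5 - 2 = 3.
Summing:
  m(E) = 1/2 + 3/2 + 3 + 1 + 3 = 9.

9


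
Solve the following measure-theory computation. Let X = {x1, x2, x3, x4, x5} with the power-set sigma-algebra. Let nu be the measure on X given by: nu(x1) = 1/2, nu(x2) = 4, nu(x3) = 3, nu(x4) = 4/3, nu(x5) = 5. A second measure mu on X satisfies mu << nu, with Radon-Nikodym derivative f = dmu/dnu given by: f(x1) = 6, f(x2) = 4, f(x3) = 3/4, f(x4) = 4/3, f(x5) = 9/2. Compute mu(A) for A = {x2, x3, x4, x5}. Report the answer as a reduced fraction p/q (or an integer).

By the defining property of the Radon-Nikodym derivative, for every measurable set A,
  mu(A) = integral_A f dnu.
Since nu is a discrete measure concentrated on the atoms of X, the integral over A reduces to the sum
  mu(A) = sum_{x in A} f(x) * nu({x}).
Computing each term:
  x2: f(x2) * nu(x2) = 4 * 4 = 16.
  x3: f(x3) * nu(x3) = 3/4 * 3 = 9/4.
  x4: f(x4) * nu(x4) = 4/3 * 4/3 = 16/9.
  x5: f(x5) * nu(x5) = 9/2 * 5 = 45/2.
Summing: mu(A) = 16 + 9/4 + 16/9 + 45/2 = 1531/36.

1531/36


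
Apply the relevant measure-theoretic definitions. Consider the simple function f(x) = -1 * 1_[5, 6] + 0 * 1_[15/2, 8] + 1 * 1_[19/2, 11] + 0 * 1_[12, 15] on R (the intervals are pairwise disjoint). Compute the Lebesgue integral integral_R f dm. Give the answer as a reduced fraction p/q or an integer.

For a simple function f = sum_i c_i * 1_{A_i} with disjoint A_i,
  integral f dm = sum_i c_i * m(A_i).
Lengths of the A_i:
  m(A_1) = 6 - 5 = 1.
  m(A_2) = 8 - 15/2 = 1/2.
  m(A_3) = 11 - 19/2 = 3/2.
  m(A_4) = 15 - 12 = 3.
Contributions c_i * m(A_i):
  (-1) * (1) = -1.
  (0) * (1/2) = 0.
  (1) * (3/2) = 3/2.
  (0) * (3) = 0.
Total: -1 + 0 + 3/2 + 0 = 1/2.

1/2


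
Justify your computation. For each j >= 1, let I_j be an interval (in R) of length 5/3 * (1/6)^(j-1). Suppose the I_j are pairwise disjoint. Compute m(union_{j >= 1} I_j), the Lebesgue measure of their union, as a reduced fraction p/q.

By countable additivity of the Lebesgue measure on pairwise disjoint measurable sets,
  m(union_{j >= 1} I_j) = sum_{j >= 1} m(I_j) = sum_{j >= 1} a * r^(j-1),
  with a = 5/3 and r = 1/6.
Since 0 < r = 1/6 < 1, the geometric series converges:
  sum_{j >= 1} a * r^(j-1) = a / (1 - r).
  = 5/3 / (1 - 1/6)
  = 5/3 / (5/6)
  = 2.

2


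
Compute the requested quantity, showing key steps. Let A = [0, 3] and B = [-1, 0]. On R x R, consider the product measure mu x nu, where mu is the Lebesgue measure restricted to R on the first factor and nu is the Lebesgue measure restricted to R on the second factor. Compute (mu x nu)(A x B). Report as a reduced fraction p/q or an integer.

For a measurable rectangle A x B, the product measure satisfies
  (mu x nu)(A x B) = mu(A) * nu(B).
  mu(A) = 3.
  nu(B) = 1.
  (mu x nu)(A x B) = 3 * 1 = 3.

3


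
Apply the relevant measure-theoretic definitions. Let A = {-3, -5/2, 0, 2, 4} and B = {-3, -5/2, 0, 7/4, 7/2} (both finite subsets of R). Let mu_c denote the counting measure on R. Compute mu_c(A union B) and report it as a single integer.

Counting measure on a finite set equals cardinality. By inclusion-exclusion, |A union B| = |A| + |B| - |A cap B|.
|A| = 5, |B| = 5, |A cap B| = 3.
So mu_c(A union B) = 5 + 5 - 3 = 7.

7


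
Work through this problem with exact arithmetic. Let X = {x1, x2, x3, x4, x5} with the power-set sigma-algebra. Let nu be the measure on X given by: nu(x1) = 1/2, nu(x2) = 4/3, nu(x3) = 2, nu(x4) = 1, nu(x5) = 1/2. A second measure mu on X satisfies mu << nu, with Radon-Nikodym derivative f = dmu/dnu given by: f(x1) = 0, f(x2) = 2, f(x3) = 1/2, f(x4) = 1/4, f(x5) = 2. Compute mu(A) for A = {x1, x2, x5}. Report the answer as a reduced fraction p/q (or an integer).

By the defining property of the Radon-Nikodym derivative, for every measurable set A,
  mu(A) = integral_A f dnu.
Since nu is a discrete measure concentrated on the atoms of X, the integral over A reduces to the sum
  mu(A) = sum_{x in A} f(x) * nu({x}).
Computing each term:
  x1: f(x1) * nu(x1) = 0 * 1/2 = 0.
  x2: f(x2) * nu(x2) = 2 * 4/3 = 8/3.
  x5: f(x5) * nu(x5) = 2 * 1/2 = 1.
Summing: mu(A) = 0 + 8/3 + 1 = 11/3.

11/3


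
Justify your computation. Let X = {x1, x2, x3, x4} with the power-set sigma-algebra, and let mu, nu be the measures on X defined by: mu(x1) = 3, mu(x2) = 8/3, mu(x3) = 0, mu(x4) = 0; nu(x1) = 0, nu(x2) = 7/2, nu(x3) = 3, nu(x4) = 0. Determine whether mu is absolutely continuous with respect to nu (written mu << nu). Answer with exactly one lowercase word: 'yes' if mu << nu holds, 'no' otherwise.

mu << nu means: every nu-null measurable set is also mu-null; equivalently, for every atom x, if nu({x}) = 0 then mu({x}) = 0.
Checking each atom:
  x1: nu = 0, mu = 3 > 0 -> violates mu << nu.
  x2: nu = 7/2 > 0 -> no constraint.
  x3: nu = 3 > 0 -> no constraint.
  x4: nu = 0, mu = 0 -> consistent with mu << nu.
The atom(s) x1 violate the condition (nu = 0 but mu > 0). Therefore mu is NOT absolutely continuous w.r.t. nu.

no


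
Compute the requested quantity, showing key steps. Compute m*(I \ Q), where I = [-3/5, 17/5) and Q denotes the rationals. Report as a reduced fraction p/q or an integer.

The interval I = [-3/5, 17/5) has m(I) = 17/5 - (-3/5) = 4 (endpoints are measure-zero, so open/closed/half-open agree). Write I = (I cap Q) u (I \ Q). The rationals in I are countable, so m*(I cap Q) = 0 (cover each rational by intervals whose total length is arbitrarily small). By countable subadditivity m*(I) <= m*(I cap Q) + m*(I \ Q), hence m*(I \ Q) >= m(I) = 4. The reverse inequality m*(I \ Q) <= m*(I) = 4 is trivial since (I \ Q) is a subset of I. Therefore m*(I \ Q) = 4.

4


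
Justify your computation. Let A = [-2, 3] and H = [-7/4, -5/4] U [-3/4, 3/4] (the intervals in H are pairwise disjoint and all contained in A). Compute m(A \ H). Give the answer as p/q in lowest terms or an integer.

The ambient interval has length m(A) = 3 - (-2) = 5.
Since the holes are disjoint and sit inside A, by finite additivity
  m(H) = sum_i (b_i - a_i), and m(A \ H) = m(A) - m(H).
Computing the hole measures:
  m(H_1) = -5/4 - (-7/4) = 1/2.
  m(H_2) = 3/4 - (-3/4) = 3/2.
Summed: m(H) = 1/2 + 3/2 = 2.
So m(A \ H) = 5 - 2 = 3.

3


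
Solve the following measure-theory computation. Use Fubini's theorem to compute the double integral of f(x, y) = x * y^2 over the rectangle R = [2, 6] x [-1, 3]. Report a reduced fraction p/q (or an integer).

f(x, y) is a tensor product of a function of x and a function of y, and both factors are bounded continuous (hence Lebesgue integrable) on the rectangle, so Fubini's theorem applies:
  integral_R f d(m x m) = (integral_a1^b1 x dx) * (integral_a2^b2 y^2 dy).
Inner integral in x: integral_{2}^{6} x dx = (6^2 - 2^2)/2
  = 16.
Inner integral in y: integral_{-1}^{3} y^2 dy = (3^3 - (-1)^3)/3
  = 28/3.
Product: (16) * (28/3) = 448/3.

448/3


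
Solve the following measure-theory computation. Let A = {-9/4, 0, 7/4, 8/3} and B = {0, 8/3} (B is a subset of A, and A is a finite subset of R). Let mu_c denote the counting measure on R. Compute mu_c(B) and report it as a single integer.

Counting measure assigns mu_c(E) = |E| (number of elements) when E is finite.
B has 2 element(s), so mu_c(B) = 2.

2


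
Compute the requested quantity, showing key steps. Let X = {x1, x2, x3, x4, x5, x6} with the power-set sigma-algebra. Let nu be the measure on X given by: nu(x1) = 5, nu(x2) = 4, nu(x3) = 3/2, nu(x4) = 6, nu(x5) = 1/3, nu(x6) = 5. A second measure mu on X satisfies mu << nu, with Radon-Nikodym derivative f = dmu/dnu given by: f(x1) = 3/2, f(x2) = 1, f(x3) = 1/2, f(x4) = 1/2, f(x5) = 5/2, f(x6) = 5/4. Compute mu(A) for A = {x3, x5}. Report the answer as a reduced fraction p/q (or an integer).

By the defining property of the Radon-Nikodym derivative, for every measurable set A,
  mu(A) = integral_A f dnu.
Since nu is a discrete measure concentrated on the atoms of X, the integral over A reduces to the sum
  mu(A) = sum_{x in A} f(x) * nu({x}).
Computing each term:
  x3: f(x3) * nu(x3) = 1/2 * 3/2 = 3/4.
  x5: f(x5) * nu(x5) = 5/2 * 1/3 = 5/6.
Summing: mu(A) = 3/4 + 5/6 = 19/12.

19/12


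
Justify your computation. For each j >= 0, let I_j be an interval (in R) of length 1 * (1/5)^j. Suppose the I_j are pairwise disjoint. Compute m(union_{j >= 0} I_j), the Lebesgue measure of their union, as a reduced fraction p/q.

By countable additivity of the Lebesgue measure on pairwise disjoint measurable sets,
  m(union_{j >= 0} I_j) = sum_{j >= 0} m(I_j) = sum_{j >= 0} a * r^j,
  with a = 1 and r = 1/5.
Since 0 < r = 1/5 < 1, the geometric series converges:
  sum_{j >= 0} a * r^j = a / (1 - r).
  = 1 / (1 - 1/5)
  = 1 / (4/5)
  = 5/4.

5/4


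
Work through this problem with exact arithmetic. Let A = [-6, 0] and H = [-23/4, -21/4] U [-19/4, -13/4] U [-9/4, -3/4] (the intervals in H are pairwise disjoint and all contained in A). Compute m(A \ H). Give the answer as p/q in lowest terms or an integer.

The ambient interval has length m(A) = 0 - (-6) = 6.
Since the holes are disjoint and sit inside A, by finite additivity
  m(H) = sum_i (b_i - a_i), and m(A \ H) = m(A) - m(H).
Computing the hole measures:
  m(H_1) = -21/4 - (-23/4) = 1/2.
  m(H_2) = -13/4 - (-19/4) = 3/2.
  m(H_3) = -3/4 - (-9/4) = 3/2.
Summed: m(H) = 1/2 + 3/2 + 3/2 = 7/2.
So m(A \ H) = 6 - 7/2 = 5/2.

5/2


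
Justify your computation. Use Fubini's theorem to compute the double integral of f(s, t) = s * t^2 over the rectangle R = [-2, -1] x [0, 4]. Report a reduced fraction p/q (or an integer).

f(s, t) is a tensor product of a function of s and a function of t, and both factors are bounded continuous (hence Lebesgue integrable) on the rectangle, so Fubini's theorem applies:
  integral_R f d(m x m) = (integral_a1^b1 s ds) * (integral_a2^b2 t^2 dt).
Inner integral in s: integral_{-2}^{-1} s ds = ((-1)^2 - (-2)^2)/2
  = -3/2.
Inner integral in t: integral_{0}^{4} t^2 dt = (4^3 - 0^3)/3
  = 64/3.
Product: (-3/2) * (64/3) = -32.

-32


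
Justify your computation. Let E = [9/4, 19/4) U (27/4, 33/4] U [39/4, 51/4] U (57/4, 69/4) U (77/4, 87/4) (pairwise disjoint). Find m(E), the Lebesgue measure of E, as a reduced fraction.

For pairwise disjoint intervals, m(union_i I_i) = sum_i m(I_i),
and m is invariant under swapping open/closed endpoints (single points have measure 0).
So m(E) = sum_i (b_i - a_i).
  I_1 has length 19/4 - 9/4 = 5/2.
  I_2 has length 33/4 - 27/4 = 3/2.
  I_3 has length 51/4 - 39/4 = 3.
  I_4 has length 69/4 - 57/4 = 3.
  I_5 has length 87/4 - 77/4 = 5/2.
Summing:
  m(E) = 5/2 + 3/2 + 3 + 3 + 5/2 = 25/2.

25/2


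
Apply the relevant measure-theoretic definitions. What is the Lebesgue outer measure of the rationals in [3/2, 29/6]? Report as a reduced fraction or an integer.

E = Q cap [3/2, 29/6] is a subset of Q, which is countable. Enumerate Q = {q_1, q_2, ...}; for any eps > 0, cover q_k by the open interval (q_k - eps/2^(k+1), q_k + eps/2^(k+1)), of length eps/2^k. The total cover length is sum_{k>=1} eps/2^k = eps. Hence m*(E) <= m*(Q) <= eps for every eps > 0, and since outer measure is non-negative, m*(E) = 0.

0


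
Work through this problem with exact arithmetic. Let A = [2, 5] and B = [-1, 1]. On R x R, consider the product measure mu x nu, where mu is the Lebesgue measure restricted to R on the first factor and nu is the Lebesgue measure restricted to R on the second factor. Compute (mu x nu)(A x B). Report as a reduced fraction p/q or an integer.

For a measurable rectangle A x B, the product measure satisfies
  (mu x nu)(A x B) = mu(A) * nu(B).
  mu(A) = 3.
  nu(B) = 2.
  (mu x nu)(A x B) = 3 * 2 = 6.

6


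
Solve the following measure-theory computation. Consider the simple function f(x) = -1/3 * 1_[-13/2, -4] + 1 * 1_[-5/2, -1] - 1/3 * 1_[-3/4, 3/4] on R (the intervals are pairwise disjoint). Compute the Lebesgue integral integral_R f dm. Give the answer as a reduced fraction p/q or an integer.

For a simple function f = sum_i c_i * 1_{A_i} with disjoint A_i,
  integral f dm = sum_i c_i * m(A_i).
Lengths of the A_i:
  m(A_1) = -4 - (-13/2) = 5/2.
  m(A_2) = -1 - (-5/2) = 3/2.
  m(A_3) = 3/4 - (-3/4) = 3/2.
Contributions c_i * m(A_i):
  (-1/3) * (5/2) = -5/6.
  (1) * (3/2) = 3/2.
  (-1/3) * (3/2) = -1/2.
Total: -5/6 + 3/2 - 1/2 = 1/6.

1/6


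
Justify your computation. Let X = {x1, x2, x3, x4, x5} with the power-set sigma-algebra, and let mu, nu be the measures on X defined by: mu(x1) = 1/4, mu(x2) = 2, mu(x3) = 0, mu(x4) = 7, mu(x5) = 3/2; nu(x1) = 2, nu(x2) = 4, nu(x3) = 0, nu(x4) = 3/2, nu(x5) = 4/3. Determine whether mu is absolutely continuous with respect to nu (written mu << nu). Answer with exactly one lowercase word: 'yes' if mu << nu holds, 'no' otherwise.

mu << nu means: every nu-null measurable set is also mu-null; equivalently, for every atom x, if nu({x}) = 0 then mu({x}) = 0.
Checking each atom:
  x1: nu = 2 > 0 -> no constraint.
  x2: nu = 4 > 0 -> no constraint.
  x3: nu = 0, mu = 0 -> consistent with mu << nu.
  x4: nu = 3/2 > 0 -> no constraint.
  x5: nu = 4/3 > 0 -> no constraint.
No atom violates the condition. Therefore mu << nu.

yes


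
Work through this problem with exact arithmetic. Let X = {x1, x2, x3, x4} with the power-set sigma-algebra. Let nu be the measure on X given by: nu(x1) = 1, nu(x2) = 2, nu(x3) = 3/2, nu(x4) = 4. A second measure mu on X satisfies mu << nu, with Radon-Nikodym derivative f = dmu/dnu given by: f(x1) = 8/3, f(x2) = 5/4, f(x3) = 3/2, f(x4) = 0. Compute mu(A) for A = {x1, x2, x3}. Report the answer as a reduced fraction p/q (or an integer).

By the defining property of the Radon-Nikodym derivative, for every measurable set A,
  mu(A) = integral_A f dnu.
Since nu is a discrete measure concentrated on the atoms of X, the integral over A reduces to the sum
  mu(A) = sum_{x in A} f(x) * nu({x}).
Computing each term:
  x1: f(x1) * nu(x1) = 8/3 * 1 = 8/3.
  x2: f(x2) * nu(x2) = 5/4 * 2 = 5/2.
  x3: f(x3) * nu(x3) = 3/2 * 3/2 = 9/4.
Summing: mu(A) = 8/3 + 5/2 + 9/4 = 89/12.

89/12


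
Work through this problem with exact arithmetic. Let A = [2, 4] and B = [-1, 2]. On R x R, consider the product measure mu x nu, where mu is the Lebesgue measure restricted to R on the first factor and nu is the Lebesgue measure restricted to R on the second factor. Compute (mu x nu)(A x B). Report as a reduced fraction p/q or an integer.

For a measurable rectangle A x B, the product measure satisfies
  (mu x nu)(A x B) = mu(A) * nu(B).
  mu(A) = 2.
  nu(B) = 3.
  (mu x nu)(A x B) = 2 * 3 = 6.

6


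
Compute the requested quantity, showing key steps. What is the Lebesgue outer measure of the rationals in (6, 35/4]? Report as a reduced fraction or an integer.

E = Q cap (6, 35/4] is a subset of Q, which is countable. Enumerate Q = {q_1, q_2, ...}; for any eps > 0, cover q_k by the open interval (q_k - eps/2^(k+1), q_k + eps/2^(k+1)), of length eps/2^k. The total cover length is sum_{k>=1} eps/2^k = eps. Hence m*(E) <= m*(Q) <= eps for every eps > 0, and since outer measure is non-negative, m*(E) = 0.

0


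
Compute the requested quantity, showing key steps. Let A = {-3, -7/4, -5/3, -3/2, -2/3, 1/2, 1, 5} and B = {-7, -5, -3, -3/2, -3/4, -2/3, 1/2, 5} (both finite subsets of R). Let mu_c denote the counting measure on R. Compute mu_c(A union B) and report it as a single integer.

Counting measure on a finite set equals cardinality. By inclusion-exclusion, |A union B| = |A| + |B| - |A cap B|.
|A| = 8, |B| = 8, |A cap B| = 5.
So mu_c(A union B) = 8 + 8 - 5 = 11.

11


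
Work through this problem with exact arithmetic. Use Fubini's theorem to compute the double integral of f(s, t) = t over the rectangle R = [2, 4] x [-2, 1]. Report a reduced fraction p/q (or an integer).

f(s, t) is a tensor product of a function of s and a function of t, and both factors are bounded continuous (hence Lebesgue integrable) on the rectangle, so Fubini's theorem applies:
  integral_R f d(m x m) = (integral_a1^b1 1 ds) * (integral_a2^b2 t dt).
Inner integral in s: integral_{2}^{4} 1 ds = (4^1 - 2^1)/1
  = 2.
Inner integral in t: integral_{-2}^{1} t dt = (1^2 - (-2)^2)/2
  = -3/2.
Product: (2) * (-3/2) = -3.

-3


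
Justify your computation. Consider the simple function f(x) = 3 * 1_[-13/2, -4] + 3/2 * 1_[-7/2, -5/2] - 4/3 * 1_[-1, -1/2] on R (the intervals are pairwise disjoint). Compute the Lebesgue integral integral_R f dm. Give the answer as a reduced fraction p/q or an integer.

For a simple function f = sum_i c_i * 1_{A_i} with disjoint A_i,
  integral f dm = sum_i c_i * m(A_i).
Lengths of the A_i:
  m(A_1) = -4 - (-13/2) = 5/2.
  m(A_2) = -5/2 - (-7/2) = 1.
  m(A_3) = -1/2 - (-1) = 1/2.
Contributions c_i * m(A_i):
  (3) * (5/2) = 15/2.
  (3/2) * (1) = 3/2.
  (-4/3) * (1/2) = -2/3.
Total: 15/2 + 3/2 - 2/3 = 25/3.

25/3


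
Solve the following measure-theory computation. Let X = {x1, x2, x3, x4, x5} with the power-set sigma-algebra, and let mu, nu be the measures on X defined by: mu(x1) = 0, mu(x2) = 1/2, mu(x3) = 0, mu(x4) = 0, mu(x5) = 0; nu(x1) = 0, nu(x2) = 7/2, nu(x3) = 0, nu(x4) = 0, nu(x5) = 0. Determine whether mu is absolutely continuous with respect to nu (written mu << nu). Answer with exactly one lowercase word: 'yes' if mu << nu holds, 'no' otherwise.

mu << nu means: every nu-null measurable set is also mu-null; equivalently, for every atom x, if nu({x}) = 0 then mu({x}) = 0.
Checking each atom:
  x1: nu = 0, mu = 0 -> consistent with mu << nu.
  x2: nu = 7/2 > 0 -> no constraint.
  x3: nu = 0, mu = 0 -> consistent with mu << nu.
  x4: nu = 0, mu = 0 -> consistent with mu << nu.
  x5: nu = 0, mu = 0 -> consistent with mu << nu.
No atom violates the condition. Therefore mu << nu.

yes


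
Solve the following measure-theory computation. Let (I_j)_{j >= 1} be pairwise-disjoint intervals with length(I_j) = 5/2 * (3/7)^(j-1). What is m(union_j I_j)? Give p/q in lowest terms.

By countable additivity of the Lebesgue measure on pairwise disjoint measurable sets,
  m(union_{j >= 1} I_j) = sum_{j >= 1} m(I_j) = sum_{j >= 1} a * r^(j-1),
  with a = 5/2 and r = 3/7.
Since 0 < r = 3/7 < 1, the geometric series converges:
  sum_{j >= 1} a * r^(j-1) = a / (1 - r).
  = 5/2 / (1 - 3/7)
  = 5/2 / (4/7)
  = 35/8.

35/8


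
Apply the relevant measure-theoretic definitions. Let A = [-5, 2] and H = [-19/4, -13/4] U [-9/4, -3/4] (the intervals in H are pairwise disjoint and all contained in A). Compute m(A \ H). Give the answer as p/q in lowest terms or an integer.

The ambient interval has length m(A) = 2 - (-5) = 7.
Since the holes are disjoint and sit inside A, by finite additivity
  m(H) = sum_i (b_i - a_i), and m(A \ H) = m(A) - m(H).
Computing the hole measures:
  m(H_1) = -13/4 - (-19/4) = 3/2.
  m(H_2) = -3/4 - (-9/4) = 3/2.
Summed: m(H) = 3/2 + 3/2 = 3.
So m(A \ H) = 7 - 3 = 4.

4


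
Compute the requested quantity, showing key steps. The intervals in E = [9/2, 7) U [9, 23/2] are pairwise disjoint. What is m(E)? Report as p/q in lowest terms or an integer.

For pairwise disjoint intervals, m(union_i I_i) = sum_i m(I_i),
and m is invariant under swapping open/closed endpoints (single points have measure 0).
So m(E) = sum_i (b_i - a_i).
  I_1 has length 7 - 9/2 = 5/2.
  I_2 has length 23/2 - 9 = 5/2.
Summing:
  m(E) = 5/2 + 5/2 = 5.

5


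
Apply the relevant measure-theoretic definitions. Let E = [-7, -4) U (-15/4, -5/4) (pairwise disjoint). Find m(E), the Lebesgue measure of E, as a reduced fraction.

For pairwise disjoint intervals, m(union_i I_i) = sum_i m(I_i),
and m is invariant under swapping open/closed endpoints (single points have measure 0).
So m(E) = sum_i (b_i - a_i).
  I_1 has length -4 - (-7) = 3.
  I_2 has length -5/4 - (-15/4) = 5/2.
Summing:
  m(E) = 3 + 5/2 = 11/2.

11/2


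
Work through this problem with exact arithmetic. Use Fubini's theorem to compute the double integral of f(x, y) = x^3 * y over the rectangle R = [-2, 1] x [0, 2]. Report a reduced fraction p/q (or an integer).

f(x, y) is a tensor product of a function of x and a function of y, and both factors are bounded continuous (hence Lebesgue integrable) on the rectangle, so Fubini's theorem applies:
  integral_R f d(m x m) = (integral_a1^b1 x^3 dx) * (integral_a2^b2 y dy).
Inner integral in x: integral_{-2}^{1} x^3 dx = (1^4 - (-2)^4)/4
  = -15/4.
Inner integral in y: integral_{0}^{2} y dy = (2^2 - 0^2)/2
  = 2.
Product: (-15/4) * (2) = -15/2.

-15/2


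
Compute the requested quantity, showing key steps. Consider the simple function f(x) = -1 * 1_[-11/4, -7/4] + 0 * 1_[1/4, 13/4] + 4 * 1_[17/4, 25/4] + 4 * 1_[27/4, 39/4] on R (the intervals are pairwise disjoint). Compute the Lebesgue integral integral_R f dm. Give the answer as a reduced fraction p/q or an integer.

For a simple function f = sum_i c_i * 1_{A_i} with disjoint A_i,
  integral f dm = sum_i c_i * m(A_i).
Lengths of the A_i:
  m(A_1) = -7/4 - (-11/4) = 1.
  m(A_2) = 13/4 - 1/4 = 3.
  m(A_3) = 25/4 - 17/4 = 2.
  m(A_4) = 39/4 - 27/4 = 3.
Contributions c_i * m(A_i):
  (-1) * (1) = -1.
  (0) * (3) = 0.
  (4) * (2) = 8.
  (4) * (3) = 12.
Total: -1 + 0 + 8 + 12 = 19.

19


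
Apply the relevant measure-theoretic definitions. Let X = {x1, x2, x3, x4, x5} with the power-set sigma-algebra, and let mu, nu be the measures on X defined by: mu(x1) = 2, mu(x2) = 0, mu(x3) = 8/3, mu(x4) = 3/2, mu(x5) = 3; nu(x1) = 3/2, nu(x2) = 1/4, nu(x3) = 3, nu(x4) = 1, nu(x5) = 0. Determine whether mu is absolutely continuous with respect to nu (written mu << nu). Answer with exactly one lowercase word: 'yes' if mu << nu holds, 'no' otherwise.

mu << nu means: every nu-null measurable set is also mu-null; equivalently, for every atom x, if nu({x}) = 0 then mu({x}) = 0.
Checking each atom:
  x1: nu = 3/2 > 0 -> no constraint.
  x2: nu = 1/4 > 0 -> no constraint.
  x3: nu = 3 > 0 -> no constraint.
  x4: nu = 1 > 0 -> no constraint.
  x5: nu = 0, mu = 3 > 0 -> violates mu << nu.
The atom(s) x5 violate the condition (nu = 0 but mu > 0). Therefore mu is NOT absolutely continuous w.r.t. nu.

no


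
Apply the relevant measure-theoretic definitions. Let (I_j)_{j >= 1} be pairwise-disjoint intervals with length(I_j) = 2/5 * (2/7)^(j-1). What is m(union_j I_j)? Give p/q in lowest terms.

By countable additivity of the Lebesgue measure on pairwise disjoint measurable sets,
  m(union_{j >= 1} I_j) = sum_{j >= 1} m(I_j) = sum_{j >= 1} a * r^(j-1),
  with a = 2/5 and r = 2/7.
Since 0 < r = 2/7 < 1, the geometric series converges:
  sum_{j >= 1} a * r^(j-1) = a / (1 - r).
  = 2/5 / (1 - 2/7)
  = 2/5 / (5/7)
  = 14/25.

14/25


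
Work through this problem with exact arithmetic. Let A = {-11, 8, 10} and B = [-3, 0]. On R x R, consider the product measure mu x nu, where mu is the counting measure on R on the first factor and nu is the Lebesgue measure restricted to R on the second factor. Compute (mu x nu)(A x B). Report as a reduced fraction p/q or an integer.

For a measurable rectangle A x B, the product measure satisfies
  (mu x nu)(A x B) = mu(A) * nu(B).
  mu(A) = 3.
  nu(B) = 3.
  (mu x nu)(A x B) = 3 * 3 = 9.

9


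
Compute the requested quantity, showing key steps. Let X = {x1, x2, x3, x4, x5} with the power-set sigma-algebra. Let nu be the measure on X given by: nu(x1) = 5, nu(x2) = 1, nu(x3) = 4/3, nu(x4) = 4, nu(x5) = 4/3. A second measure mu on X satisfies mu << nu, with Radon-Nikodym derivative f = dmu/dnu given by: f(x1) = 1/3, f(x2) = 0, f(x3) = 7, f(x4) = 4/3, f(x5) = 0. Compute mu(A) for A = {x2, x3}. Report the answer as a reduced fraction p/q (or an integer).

By the defining property of the Radon-Nikodym derivative, for every measurable set A,
  mu(A) = integral_A f dnu.
Since nu is a discrete measure concentrated on the atoms of X, the integral over A reduces to the sum
  mu(A) = sum_{x in A} f(x) * nu({x}).
Computing each term:
  x2: f(x2) * nu(x2) = 0 * 1 = 0.
  x3: f(x3) * nu(x3) = 7 * 4/3 = 28/3.
Summing: mu(A) = 0 + 28/3 = 28/3.

28/3


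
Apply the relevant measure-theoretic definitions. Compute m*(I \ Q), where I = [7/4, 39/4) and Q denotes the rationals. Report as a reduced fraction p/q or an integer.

The interval I = [7/4, 39/4) has m(I) = 39/4 - 7/4 = 8 (endpoints are measure-zero, so open/closed/half-open agree). Write I = (I cap Q) u (I \ Q). The rationals in I are countable, so m*(I cap Q) = 0 (cover each rational by intervals whose total length is arbitrarily small). By countable subadditivity m*(I) <= m*(I cap Q) + m*(I \ Q), hence m*(I \ Q) >= m(I) = 8. The reverse inequality m*(I \ Q) <= m*(I) = 8 is trivial since (I \ Q) is a subset of I. Therefore m*(I \ Q) = 8.

8


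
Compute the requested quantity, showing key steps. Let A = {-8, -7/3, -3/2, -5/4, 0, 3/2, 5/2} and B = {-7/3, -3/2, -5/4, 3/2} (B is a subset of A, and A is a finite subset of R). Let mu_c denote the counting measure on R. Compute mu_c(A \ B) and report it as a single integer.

Counting measure assigns mu_c(E) = |E| (number of elements) when E is finite. For B subset A, A \ B is the set of elements of A not in B, so |A \ B| = |A| - |B|.
|A| = 7, |B| = 4, so mu_c(A \ B) = 7 - 4 = 3.

3


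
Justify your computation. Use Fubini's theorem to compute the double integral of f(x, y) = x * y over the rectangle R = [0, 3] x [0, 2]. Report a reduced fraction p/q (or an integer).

f(x, y) is a tensor product of a function of x and a function of y, and both factors are bounded continuous (hence Lebesgue integrable) on the rectangle, so Fubini's theorem applies:
  integral_R f d(m x m) = (integral_a1^b1 x dx) * (integral_a2^b2 y dy).
Inner integral in x: integral_{0}^{3} x dx = (3^2 - 0^2)/2
  = 9/2.
Inner integral in y: integral_{0}^{2} y dy = (2^2 - 0^2)/2
  = 2.
Product: (9/2) * (2) = 9.

9


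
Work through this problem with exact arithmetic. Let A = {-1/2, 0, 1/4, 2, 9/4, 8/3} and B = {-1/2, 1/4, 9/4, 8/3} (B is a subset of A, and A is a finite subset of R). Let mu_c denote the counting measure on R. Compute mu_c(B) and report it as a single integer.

Counting measure assigns mu_c(E) = |E| (number of elements) when E is finite.
B has 4 element(s), so mu_c(B) = 4.

4


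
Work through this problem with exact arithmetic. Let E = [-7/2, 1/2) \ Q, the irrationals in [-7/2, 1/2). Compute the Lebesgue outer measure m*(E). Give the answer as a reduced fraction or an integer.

The interval I = [-7/2, 1/2) has m(I) = 1/2 - (-7/2) = 4 (endpoints are measure-zero, so open/closed/half-open agree). Write I = (I cap Q) u (I \ Q). The rationals in I are countable, so m*(I cap Q) = 0 (cover each rational by intervals whose total length is arbitrarily small). By countable subadditivity m*(I) <= m*(I cap Q) + m*(I \ Q), hence m*(I \ Q) >= m(I) = 4. The reverse inequality m*(I \ Q) <= m*(I) = 4 is trivial since (I \ Q) is a subset of I. Therefore m*(I \ Q) = 4.

4


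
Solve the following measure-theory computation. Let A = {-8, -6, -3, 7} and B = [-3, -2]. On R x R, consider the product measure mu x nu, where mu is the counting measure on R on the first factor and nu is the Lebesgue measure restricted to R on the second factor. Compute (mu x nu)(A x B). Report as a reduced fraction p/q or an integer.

For a measurable rectangle A x B, the product measure satisfies
  (mu x nu)(A x B) = mu(A) * nu(B).
  mu(A) = 4.
  nu(B) = 1.
  (mu x nu)(A x B) = 4 * 1 = 4.

4


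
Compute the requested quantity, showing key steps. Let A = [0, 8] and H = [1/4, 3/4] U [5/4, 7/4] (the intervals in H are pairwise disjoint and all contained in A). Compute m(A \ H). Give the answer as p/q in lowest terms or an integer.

The ambient interval has length m(A) = 8 - 0 = 8.
Since the holes are disjoint and sit inside A, by finite additivity
  m(H) = sum_i (b_i - a_i), and m(A \ H) = m(A) - m(H).
Computing the hole measures:
  m(H_1) = 3/4 - 1/4 = 1/2.
  m(H_2) = 7/4 - 5/4 = 1/2.
Summed: m(H) = 1/2 + 1/2 = 1.
So m(A \ H) = 8 - 1 = 7.

7


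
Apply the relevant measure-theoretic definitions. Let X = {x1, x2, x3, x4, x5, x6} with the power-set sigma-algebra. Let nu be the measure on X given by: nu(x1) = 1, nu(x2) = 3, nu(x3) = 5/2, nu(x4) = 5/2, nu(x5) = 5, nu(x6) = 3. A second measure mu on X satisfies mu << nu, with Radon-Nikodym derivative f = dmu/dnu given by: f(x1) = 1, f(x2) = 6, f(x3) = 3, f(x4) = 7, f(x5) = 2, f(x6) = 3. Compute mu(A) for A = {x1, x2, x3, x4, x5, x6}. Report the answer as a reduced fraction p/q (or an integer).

By the defining property of the Radon-Nikodym derivative, for every measurable set A,
  mu(A) = integral_A f dnu.
Since nu is a discrete measure concentrated on the atoms of X, the integral over A reduces to the sum
  mu(A) = sum_{x in A} f(x) * nu({x}).
Computing each term:
  x1: f(x1) * nu(x1) = 1 * 1 = 1.
  x2: f(x2) * nu(x2) = 6 * 3 = 18.
  x3: f(x3) * nu(x3) = 3 * 5/2 = 15/2.
  x4: f(x4) * nu(x4) = 7 * 5/2 = 35/2.
  x5: f(x5) * nu(x5) = 2 * 5 = 10.
  x6: f(x6) * nu(x6) = 3 * 3 = 9.
Summing: mu(A) = 1 + 18 + 15/2 + 35/2 + 10 + 9 = 63.

63


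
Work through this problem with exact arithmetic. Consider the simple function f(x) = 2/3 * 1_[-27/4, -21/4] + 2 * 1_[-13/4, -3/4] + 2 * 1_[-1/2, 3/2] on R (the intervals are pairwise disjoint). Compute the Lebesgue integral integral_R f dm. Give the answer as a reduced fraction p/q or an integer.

For a simple function f = sum_i c_i * 1_{A_i} with disjoint A_i,
  integral f dm = sum_i c_i * m(A_i).
Lengths of the A_i:
  m(A_1) = -21/4 - (-27/4) = 3/2.
  m(A_2) = -3/4 - (-13/4) = 5/2.
  m(A_3) = 3/2 - (-1/2) = 2.
Contributions c_i * m(A_i):
  (2/3) * (3/2) = 1.
  (2) * (5/2) = 5.
  (2) * (2) = 4.
Total: 1 + 5 + 4 = 10.

10


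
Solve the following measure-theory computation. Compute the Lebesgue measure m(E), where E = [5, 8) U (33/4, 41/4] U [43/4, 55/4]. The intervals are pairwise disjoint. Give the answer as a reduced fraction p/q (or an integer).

For pairwise disjoint intervals, m(union_i I_i) = sum_i m(I_i),
and m is invariant under swapping open/closed endpoints (single points have measure 0).
So m(E) = sum_i (b_i - a_i).
  I_1 has length 8 - 5 = 3.
  I_2 has length 41/4 - 33/4 = 2.
  I_3 has length 55/4 - 43/4 = 3.
Summing:
  m(E) = 3 + 2 + 3 = 8.

8


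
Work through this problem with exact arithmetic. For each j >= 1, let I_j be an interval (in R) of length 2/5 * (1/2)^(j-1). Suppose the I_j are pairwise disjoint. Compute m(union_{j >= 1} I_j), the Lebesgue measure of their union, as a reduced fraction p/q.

By countable additivity of the Lebesgue measure on pairwise disjoint measurable sets,
  m(union_{j >= 1} I_j) = sum_{j >= 1} m(I_j) = sum_{j >= 1} a * r^(j-1),
  with a = 2/5 and r = 1/2.
Since 0 < r = 1/2 < 1, the geometric series converges:
  sum_{j >= 1} a * r^(j-1) = a / (1 - r).
  = 2/5 / (1 - 1/2)
  = 2/5 / (1/2)
  = 4/5.

4/5


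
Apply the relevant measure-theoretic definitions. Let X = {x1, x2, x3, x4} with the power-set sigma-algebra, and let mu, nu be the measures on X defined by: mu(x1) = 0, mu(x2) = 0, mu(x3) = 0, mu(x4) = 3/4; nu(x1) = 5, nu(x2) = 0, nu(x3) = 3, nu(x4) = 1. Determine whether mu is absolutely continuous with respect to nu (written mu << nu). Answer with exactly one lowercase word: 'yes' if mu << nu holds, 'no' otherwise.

mu << nu means: every nu-null measurable set is also mu-null; equivalently, for every atom x, if nu({x}) = 0 then mu({x}) = 0.
Checking each atom:
  x1: nu = 5 > 0 -> no constraint.
  x2: nu = 0, mu = 0 -> consistent with mu << nu.
  x3: nu = 3 > 0 -> no constraint.
  x4: nu = 1 > 0 -> no constraint.
No atom violates the condition. Therefore mu << nu.

yes


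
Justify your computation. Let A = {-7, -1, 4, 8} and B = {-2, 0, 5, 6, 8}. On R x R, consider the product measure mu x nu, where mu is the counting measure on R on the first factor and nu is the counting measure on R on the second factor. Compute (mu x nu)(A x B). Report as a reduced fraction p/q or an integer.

For a measurable rectangle A x B, the product measure satisfies
  (mu x nu)(A x B) = mu(A) * nu(B).
  mu(A) = 4.
  nu(B) = 5.
  (mu x nu)(A x B) = 4 * 5 = 20.

20


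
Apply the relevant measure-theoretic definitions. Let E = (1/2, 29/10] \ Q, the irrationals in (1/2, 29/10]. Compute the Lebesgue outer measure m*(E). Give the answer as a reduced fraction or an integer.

The interval I = (1/2, 29/10] has m(I) = 29/10 - 1/2 = 12/5 (endpoints are measure-zero, so open/closed/half-open agree). Write I = (I cap Q) u (I \ Q). The rationals in I are countable, so m*(I cap Q) = 0 (cover each rational by intervals whose total length is arbitrarily small). By countable subadditivity m*(I) <= m*(I cap Q) + m*(I \ Q), hence m*(I \ Q) >= m(I) = 12/5. The reverse inequality m*(I \ Q) <= m*(I) = 12/5 is trivial since (I \ Q) is a subset of I. Therefore m*(I \ Q) = 12/5.

12/5


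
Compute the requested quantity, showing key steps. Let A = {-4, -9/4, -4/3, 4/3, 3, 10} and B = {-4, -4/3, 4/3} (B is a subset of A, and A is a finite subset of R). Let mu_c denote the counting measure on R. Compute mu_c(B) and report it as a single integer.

Counting measure assigns mu_c(E) = |E| (number of elements) when E is finite.
B has 3 element(s), so mu_c(B) = 3.

3
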